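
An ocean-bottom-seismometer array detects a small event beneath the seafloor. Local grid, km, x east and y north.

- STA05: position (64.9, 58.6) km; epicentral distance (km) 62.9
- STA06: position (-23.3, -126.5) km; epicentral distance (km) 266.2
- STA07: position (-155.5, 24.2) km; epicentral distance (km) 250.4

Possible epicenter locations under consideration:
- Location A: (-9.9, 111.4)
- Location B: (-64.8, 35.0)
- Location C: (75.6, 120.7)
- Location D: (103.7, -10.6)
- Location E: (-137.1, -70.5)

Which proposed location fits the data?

Location C

For each candidate, compare |candidate − station| to the reported distance:
Location A: residuals STA05 28.7, STA06 27.9, STA07 80.7 → max 80.7 km
Location B: residuals STA05 68.9, STA06 99.5, STA07 159.1 → max 159.1 km
Location C: residuals STA05 0.1, STA06 0.0, STA07 0.0 → max 0.1 km
Location D: residuals STA05 16.4, STA06 94.3, STA07 11.1 → max 94.3 km
Location E: residuals STA05 176.8, STA06 139.4, STA07 153.9 → max 176.8 km
Only Location C has all residuals ≈ 0.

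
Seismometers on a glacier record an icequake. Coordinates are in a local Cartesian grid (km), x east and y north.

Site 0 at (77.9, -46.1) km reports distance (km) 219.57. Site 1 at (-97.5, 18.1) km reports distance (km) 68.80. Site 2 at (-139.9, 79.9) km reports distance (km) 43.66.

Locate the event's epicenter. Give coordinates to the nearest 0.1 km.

x ≈ -96.8 km, y ≈ 86.9 km

Circle about each station: (x − 77.9)² + (y + 46.1)² = 219.57²; (x + 97.5)² + (y − 18.1)² = 68.80²; (x + 139.9)² + (y − 79.9)² = 43.66².
Subtracting the Site 0 equation from the Site 1 and Site 2 equations removes the quadratic terms:
-350.8 x + 128.4 y = 45117.78
-435.6 x + 252.0 y = 64067.19
Solving the 2×2 system: x ≈ -96.8, y ≈ 86.9 km.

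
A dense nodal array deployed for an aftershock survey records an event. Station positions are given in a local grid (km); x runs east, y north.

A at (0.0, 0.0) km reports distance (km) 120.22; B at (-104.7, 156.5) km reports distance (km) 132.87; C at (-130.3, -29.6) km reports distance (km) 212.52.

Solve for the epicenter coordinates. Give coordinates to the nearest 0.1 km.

Circle about each station: x² + y² = 120.22²; (x + 104.7)² + (y − 156.5)² = 132.87²; (x + 130.3)² + (y + 29.6)² = 212.52².
Subtracting pairs of circle equations eliminates x²+y² and gives linear equations (the radical axes):
-209.4 x + 313.0 y = 32252.75
-260.6 x − 59.2 y = -12857.65
Solving the 2×2 system: x ≈ 22.5, y ≈ 118.1 km.
Check against A (with the unrounded x, y): √(x²+y²) = 120.23 ≈ 120.22 km. ✓

22.5 km east, 118.1 km north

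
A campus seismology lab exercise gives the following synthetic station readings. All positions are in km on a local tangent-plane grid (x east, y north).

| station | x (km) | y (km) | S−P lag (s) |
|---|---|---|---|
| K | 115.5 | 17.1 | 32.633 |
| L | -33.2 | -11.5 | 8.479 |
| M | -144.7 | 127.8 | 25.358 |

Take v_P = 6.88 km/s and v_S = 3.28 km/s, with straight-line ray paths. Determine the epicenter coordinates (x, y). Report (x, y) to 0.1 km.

x ≈ -85.7 km, y ≈ -19.8 km

Distance from S−P lag: d = Δt · v_P v_S / (v_P − v_S) = Δt · (6.88·3.28)/(6.88−3.28) ≈ 6.2684·Δt.
So d_K = 204.56, d_L = 53.15, d_M = 158.96 km.
Circle about each station: (x − 115.5)² + (y − 17.1)² = 204.56²; (x + 33.2)² + (y + 11.5)² = 53.15²; (x + 144.7)² + (y − 127.8)² = 158.96².
Subtracting pairs of circle equations eliminates x²+y² and gives linear equations (the radical axes):
-297.4 x − 57.2 y = 26621.70
-520.4 x + 221.4 y = 40214.78
Solving the 2×2 system: x ≈ -85.7, y ≈ -19.8 km.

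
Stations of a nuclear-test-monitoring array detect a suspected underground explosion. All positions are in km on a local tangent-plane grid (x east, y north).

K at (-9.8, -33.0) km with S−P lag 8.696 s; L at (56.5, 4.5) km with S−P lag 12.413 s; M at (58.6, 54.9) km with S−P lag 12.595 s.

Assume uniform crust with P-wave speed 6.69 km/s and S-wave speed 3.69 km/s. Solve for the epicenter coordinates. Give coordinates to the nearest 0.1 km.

x ≈ -42.2 km, y ≈ 30.8 km

Distance from S−P lag: d = Δt · v_P v_S / (v_P − v_S) = Δt · (6.69·3.69)/(6.69−3.69) ≈ 8.2287·Δt.
So d_K = 71.56, d_L = 102.14, d_M = 103.64 km.
Circle about each station: (x + 9.8)² + (y + 33.0)² = 71.56²; (x − 56.5)² + (y − 4.5)² = 102.14²; (x − 58.6)² + (y − 54.9)² = 103.64².
Subtracting the K equation from the L and M equations removes the quadratic terms:
132.6 x + 75.0 y = -3284.29
136.8 x + 175.8 y = -357.49
Solving the 2×2 system: x ≈ -42.2, y ≈ 30.8 km.
Check against K (with the unrounded x, y): √((x + 9.8)²+(y + 33.0)²) = 71.54 ≈ 71.56 km. ✓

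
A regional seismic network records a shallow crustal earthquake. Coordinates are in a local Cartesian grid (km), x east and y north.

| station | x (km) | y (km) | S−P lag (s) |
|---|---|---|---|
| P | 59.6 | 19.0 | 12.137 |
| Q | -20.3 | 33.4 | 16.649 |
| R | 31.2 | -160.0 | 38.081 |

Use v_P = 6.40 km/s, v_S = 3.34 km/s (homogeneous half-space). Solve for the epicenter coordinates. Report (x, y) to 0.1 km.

73.1 km east, 102.7 km north

Distance from S−P lag: d = Δt · v_P v_S / (v_P − v_S) = Δt · (6.40·3.34)/(6.40−3.34) ≈ 6.9856·Δt.
So d_P = 84.78, d_Q = 116.30, d_R = 266.02 km.
Circle about each station: (x − 59.6)² + (y − 19.0)² = 84.78²; (x + 20.3)² + (y − 33.4)² = 116.30²; (x − 31.2)² + (y + 160.0)² = 266.02².
Subtracting the P equation from the Q and R equations removes the quadratic terms:
-159.8 x + 28.8 y = -8723.55
-56.8 x − 358.0 y = -40918.71
Solving the 2×2 system: x ≈ 73.1, y ≈ 102.7 km.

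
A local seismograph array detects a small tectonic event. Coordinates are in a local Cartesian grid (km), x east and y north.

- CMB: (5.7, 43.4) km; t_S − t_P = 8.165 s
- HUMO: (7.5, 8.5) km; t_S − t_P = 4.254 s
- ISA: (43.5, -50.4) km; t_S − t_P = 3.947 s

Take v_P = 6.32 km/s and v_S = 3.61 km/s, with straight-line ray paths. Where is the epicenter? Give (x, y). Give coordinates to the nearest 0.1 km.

25.6 km east, -22.4 km north

Distance from S−P lag: d = Δt · v_P v_S / (v_P − v_S) = Δt · (6.32·3.61)/(6.32−3.61) ≈ 8.4189·Δt.
So d_CMB = 68.74, d_HUMO = 35.81, d_ISA = 33.23 km.
Circle about each station: (x − 5.7)² + (y − 43.4)² = 68.74²; (x − 7.5)² + (y − 8.5)² = 35.81²; (x − 43.5)² + (y + 50.4)² = 33.23².
Subtracting the CMB equation from the HUMO and ISA equations removes the quadratic terms:
3.6 x − 69.8 y = 1655.28
75.6 x − 187.6 y = 6137.31
Solving the 2×2 system: x ≈ 25.6, y ≈ -22.4 km.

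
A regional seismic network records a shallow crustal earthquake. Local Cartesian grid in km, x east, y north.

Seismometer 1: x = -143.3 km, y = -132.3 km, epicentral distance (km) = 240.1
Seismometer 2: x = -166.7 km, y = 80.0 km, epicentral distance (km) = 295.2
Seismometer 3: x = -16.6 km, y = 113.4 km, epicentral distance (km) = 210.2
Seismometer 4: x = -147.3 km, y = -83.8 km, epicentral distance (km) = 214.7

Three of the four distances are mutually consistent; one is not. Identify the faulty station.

Seismometer 4

Solve using three stations at a time. Using Seismometer 1, Seismometer 2, Seismometer 3 (subtract circle equations pairwise → linear system) gives (x, y) ≈ (88.3, -68.8).
Distances from that point to each station vs reported:
  Seismometer 1: calculated 240.1 vs reported 240.1 → residual 0.0 km
  Seismometer 2: calculated 295.2 vs reported 295.2 → residual 0.0 km
  Seismometer 3: calculated 210.2 vs reported 210.2 → residual 0.0 km
  Seismometer 4: calculated 236.1 vs reported 214.7 → residual 21.4 km
Seismometer 1, Seismometer 2, Seismometer 3 are mutually consistent (residuals ≈ 0); Seismometer 4 is off by 21.4 km.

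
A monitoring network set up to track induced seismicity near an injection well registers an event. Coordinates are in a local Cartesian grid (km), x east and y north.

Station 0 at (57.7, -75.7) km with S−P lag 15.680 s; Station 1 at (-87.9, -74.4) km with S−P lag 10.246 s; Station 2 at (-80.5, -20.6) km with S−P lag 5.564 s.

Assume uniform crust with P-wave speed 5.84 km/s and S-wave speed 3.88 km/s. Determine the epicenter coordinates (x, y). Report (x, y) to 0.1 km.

Distance from S−P lag: d = Δt · v_P v_S / (v_P − v_S) = Δt · (5.84·3.88)/(5.84−3.88) ≈ 11.5608·Δt.
So d_Station 0 = 181.27, d_Station 1 = 118.45, d_Station 2 = 64.32 km.
Circle about each station: (x − 57.7)² + (y + 75.7)² = 181.27²; (x + 87.9)² + (y + 74.4)² = 118.45²; (x + 80.5)² + (y + 20.6)² = 64.32².
Subtracting the Station 0 equation from the Station 1 and Station 2 equations removes the quadratic terms:
-291.2 x + 2.6 y = 23030.40
-276.4 x + 110.2 y = 26566.58
Solving the 2×2 system: x ≈ -78.7, y ≈ 43.7 km.
Check against Station 0 (with the unrounded x, y): √((x − 57.7)²+(y + 75.7)²) = 181.27 ≈ 181.27 km. ✓

-78.7 km east, 43.7 km north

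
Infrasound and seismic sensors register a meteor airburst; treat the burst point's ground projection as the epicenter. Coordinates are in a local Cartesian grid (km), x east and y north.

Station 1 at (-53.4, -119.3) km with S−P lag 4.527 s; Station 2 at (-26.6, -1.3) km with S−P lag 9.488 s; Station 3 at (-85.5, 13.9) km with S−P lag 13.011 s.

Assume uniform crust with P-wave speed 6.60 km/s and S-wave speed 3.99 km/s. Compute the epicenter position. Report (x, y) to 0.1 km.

Distance from S−P lag: d = Δt · v_P v_S / (v_P − v_S) = Δt · (6.60·3.99)/(6.60−3.99) ≈ 10.0897·Δt.
So d_Station 1 = 45.68, d_Station 2 = 95.73, d_Station 3 = 131.28 km.
Circle about each station: (x + 53.4)² + (y + 119.3)² = 45.68²; (x + 26.6)² + (y + 1.3)² = 95.73²; (x + 85.5)² + (y − 13.9)² = 131.28².
Subtracting the Station 1 equation from the Station 2 and Station 3 equations removes the quadratic terms:
53.6 x + 236.0 y = -23452.37
-64.2 x + 266.4 y = -24728.37
Solving the 2×2 system: x ≈ -14.0, y ≈ -96.2 km.

-14.0 km east, -96.2 km north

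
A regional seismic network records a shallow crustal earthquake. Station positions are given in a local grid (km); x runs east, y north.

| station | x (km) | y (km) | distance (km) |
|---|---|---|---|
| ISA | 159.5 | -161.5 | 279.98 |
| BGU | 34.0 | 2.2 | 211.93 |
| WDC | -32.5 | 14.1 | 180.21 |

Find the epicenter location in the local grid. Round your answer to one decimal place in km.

(-119.9, -143.5)

Circle about each station: (x − 159.5)² + (y + 161.5)² = 279.98²; (x − 34.0)² + (y − 2.2)² = 211.93²; (x + 32.5)² + (y − 14.1)² = 180.21².
Subtracting pairs of circle equations eliminates x²+y² and gives linear equations (the radical axes):
-251.0 x + 327.4 y = -16887.18
-384.0 x + 351.2 y = -4354.28
Solving the 2×2 system: x ≈ -119.9, y ≈ -143.5 km.
Check against ISA (with the unrounded x, y): √((x − 159.5)²+(y + 161.5)²) = 279.99 ≈ 279.98 km. ✓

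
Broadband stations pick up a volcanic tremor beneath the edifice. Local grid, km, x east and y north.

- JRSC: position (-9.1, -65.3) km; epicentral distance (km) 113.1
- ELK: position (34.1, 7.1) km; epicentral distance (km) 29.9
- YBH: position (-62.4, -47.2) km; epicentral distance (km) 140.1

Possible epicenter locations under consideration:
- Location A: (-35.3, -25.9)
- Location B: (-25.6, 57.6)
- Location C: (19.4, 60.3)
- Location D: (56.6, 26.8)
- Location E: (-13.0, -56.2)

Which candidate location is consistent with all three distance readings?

Location D

For each candidate, compare |candidate − station| to the reported distance:
Location A: residuals JRSC 65.8, ELK 46.9, YBH 105.6 → max 105.6 km
Location B: residuals JRSC 10.9, ELK 48.3, YBH 29.0 → max 48.3 km
Location C: residuals JRSC 15.7, ELK 25.3, YBH 5.0 → max 25.3 km
Location D: residuals JRSC 0.0, ELK 0.0, YBH 0.0 → max 0.0 km
Location E: residuals JRSC 103.2, ELK 49.0, YBH 89.9 → max 103.2 km
Only Location D has all residuals ≈ 0.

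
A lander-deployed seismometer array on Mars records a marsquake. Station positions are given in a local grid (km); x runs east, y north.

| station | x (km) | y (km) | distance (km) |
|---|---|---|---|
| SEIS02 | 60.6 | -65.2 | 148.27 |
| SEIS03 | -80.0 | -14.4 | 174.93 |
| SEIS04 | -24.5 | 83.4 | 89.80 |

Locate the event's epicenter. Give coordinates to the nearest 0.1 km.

x ≈ 65.3 km, y ≈ 83.0 km

Circle about each station: (x − 60.6)² + (y + 65.2)² = 148.27²; (x + 80.0)² + (y + 14.4)² = 174.93²; (x + 24.5)² + (y − 83.4)² = 89.80².
Subtracting the SEIS02 equation from the SEIS03 and SEIS04 equations removes the quadratic terms:
-281.2 x + 101.6 y = -9932.55
-170.2 x + 297.2 y = 13552.36
Solving the 2×2 system: x ≈ 65.3, y ≈ 83.0 km.
Check against SEIS02 (with the unrounded x, y): √((x − 60.6)²+(y + 65.2)²) = 148.28 ≈ 148.27 km. ✓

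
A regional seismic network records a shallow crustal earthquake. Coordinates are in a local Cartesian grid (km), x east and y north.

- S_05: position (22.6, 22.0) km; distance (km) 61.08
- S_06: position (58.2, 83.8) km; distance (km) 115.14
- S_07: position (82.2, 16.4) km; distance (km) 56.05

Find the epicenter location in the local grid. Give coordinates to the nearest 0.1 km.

Circle about each station: (x − 22.6)² + (y − 22.0)² = 61.08²; (x − 58.2)² + (y − 83.8)² = 115.14²; (x − 82.2)² + (y − 16.4)² = 56.05².
Subtracting the S_05 equation from the S_06 and S_07 equations removes the quadratic terms:
71.2 x + 123.6 y = -111.53
119.2 x − 11.2 y = 6620.20
Solving the 2×2 system: x ≈ 52.6, y ≈ -31.2 km.

52.6 km east, -31.2 km north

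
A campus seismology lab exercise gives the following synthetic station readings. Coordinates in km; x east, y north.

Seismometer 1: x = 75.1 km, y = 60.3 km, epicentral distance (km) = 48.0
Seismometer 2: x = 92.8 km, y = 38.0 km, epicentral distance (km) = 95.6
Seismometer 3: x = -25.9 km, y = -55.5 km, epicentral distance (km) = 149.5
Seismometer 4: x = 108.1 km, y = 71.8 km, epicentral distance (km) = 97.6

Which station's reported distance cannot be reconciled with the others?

Seismometer 1

Solve using three stations at a time. Using Seismometer 2, Seismometer 3, Seismometer 4 (subtract circle equations pairwise → linear system) gives (x, y) ≈ (11.9, 89.3).
Distances from that point to each station vs reported:
  Seismometer 1: calculated 69.5 vs reported 48.0 → residual 21.5 km
  Seismometer 2: calculated 95.8 vs reported 95.6 → residual 0.2 km
  Seismometer 3: calculated 149.6 vs reported 149.5 → residual 0.1 km
  Seismometer 4: calculated 97.8 vs reported 97.6 → residual 0.2 km
Seismometer 2, Seismometer 3, Seismometer 4 are mutually consistent (residuals ≈ 0); Seismometer 1 is off by 21.5 km.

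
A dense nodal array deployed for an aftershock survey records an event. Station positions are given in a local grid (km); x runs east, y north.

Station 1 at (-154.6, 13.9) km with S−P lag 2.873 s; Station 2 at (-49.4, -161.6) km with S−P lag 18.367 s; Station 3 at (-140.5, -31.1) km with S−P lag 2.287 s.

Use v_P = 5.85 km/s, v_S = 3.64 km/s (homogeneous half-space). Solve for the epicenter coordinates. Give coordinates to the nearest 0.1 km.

x ≈ -139.2 km, y ≈ -9.1 km

Distance from S−P lag: d = Δt · v_P v_S / (v_P − v_S) = Δt · (5.85·3.64)/(5.85−3.64) ≈ 9.6353·Δt.
So d_Station 1 = 27.68, d_Station 2 = 176.97, d_Station 3 = 22.04 km.
Circle about each station: (x + 154.6)² + (y − 13.9)² = 27.68²; (x + 49.4)² + (y + 161.6)² = 176.97²; (x + 140.5)² + (y + 31.1)² = 22.04².
Subtracting pairs of circle equations eliminates x²+y² and gives linear equations (the radical axes):
210.4 x − 351.0 y = -26091.65
28.2 x − 90.0 y = -3106.49
Solving the 2×2 system: x ≈ -139.2, y ≈ -9.1 km.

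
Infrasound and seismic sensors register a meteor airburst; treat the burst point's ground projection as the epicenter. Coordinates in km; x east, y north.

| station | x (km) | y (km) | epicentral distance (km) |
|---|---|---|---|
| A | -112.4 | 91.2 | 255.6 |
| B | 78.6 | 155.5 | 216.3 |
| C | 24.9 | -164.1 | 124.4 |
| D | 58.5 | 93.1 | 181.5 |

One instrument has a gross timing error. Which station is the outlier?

D

Solve using three stations at a time. Using A, B, C (subtract circle equations pairwise → linear system) gives (x, y) ≈ (93.5, -60.3).
Distances from that point to each station vs reported:
  A: calculated 255.6 vs reported 255.6 → residual 0.0 km
  B: calculated 216.3 vs reported 216.3 → residual 0.0 km
  C: calculated 124.4 vs reported 124.4 → residual 0.0 km
  D: calculated 157.3 vs reported 181.5 → residual 24.2 km
A, B, C are mutually consistent (residuals ≈ 0); D is off by 24.2 km.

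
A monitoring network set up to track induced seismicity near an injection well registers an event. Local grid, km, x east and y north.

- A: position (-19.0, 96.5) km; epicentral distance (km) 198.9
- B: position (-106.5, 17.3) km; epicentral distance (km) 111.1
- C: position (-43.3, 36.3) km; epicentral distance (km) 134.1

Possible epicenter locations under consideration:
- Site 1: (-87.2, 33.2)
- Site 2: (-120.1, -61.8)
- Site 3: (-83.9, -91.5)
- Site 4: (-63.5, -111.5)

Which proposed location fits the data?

For each candidate, compare |candidate − station| to the reported distance:
Site 1: residuals A 105.9, B 86.1, C 90.1 → max 105.9 km
Site 2: residuals A 11.1, B 30.8, C 9.5 → max 30.8 km
Site 3: residuals A 0.0, B 0.0, C 0.0 → max 0.0 km
Site 4: residuals A 13.8, B 24.7, C 15.1 → max 24.7 km
Only Site 3 has all residuals ≈ 0.

Site 3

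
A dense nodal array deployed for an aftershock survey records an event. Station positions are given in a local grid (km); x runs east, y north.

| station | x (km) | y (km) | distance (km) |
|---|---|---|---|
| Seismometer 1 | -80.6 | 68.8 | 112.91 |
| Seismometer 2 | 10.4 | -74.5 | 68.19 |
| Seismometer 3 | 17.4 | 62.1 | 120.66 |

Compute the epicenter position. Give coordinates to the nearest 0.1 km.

Circle about each station: (x + 80.6)² + (y − 68.8)² = 112.91²; (x − 10.4)² + (y + 74.5)² = 68.19²; (x − 17.4)² + (y − 62.1)² = 120.66².
Subtracting pairs of circle equations eliminates x²+y² and gives linear equations (the radical axes):
182.0 x − 286.6 y = 2527.40
196.0 x − 13.4 y = -8880.80
Solving the 2×2 system: x ≈ -48.0, y ≈ -39.3 km.

-48.0 km east, -39.3 km north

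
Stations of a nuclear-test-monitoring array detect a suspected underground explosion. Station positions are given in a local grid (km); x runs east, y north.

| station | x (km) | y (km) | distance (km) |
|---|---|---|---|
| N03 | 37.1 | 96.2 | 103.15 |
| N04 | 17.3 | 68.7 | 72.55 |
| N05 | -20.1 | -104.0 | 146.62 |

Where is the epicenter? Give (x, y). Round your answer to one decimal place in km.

x ≈ -49.2 km, y ≈ 39.7 km

Circle about each station: (x − 37.1)² + (y − 96.2)² = 103.15²; (x − 17.3)² + (y − 68.7)² = 72.55²; (x + 20.1)² + (y + 104.0)² = 146.62².
Subtracting the N03 equation from the N04 and N05 equations removes the quadratic terms:
-39.6 x − 55.0 y = -235.45
-114.4 x − 400.4 y = -10268.34
Solving the 2×2 system: x ≈ -49.2, y ≈ 39.7 km.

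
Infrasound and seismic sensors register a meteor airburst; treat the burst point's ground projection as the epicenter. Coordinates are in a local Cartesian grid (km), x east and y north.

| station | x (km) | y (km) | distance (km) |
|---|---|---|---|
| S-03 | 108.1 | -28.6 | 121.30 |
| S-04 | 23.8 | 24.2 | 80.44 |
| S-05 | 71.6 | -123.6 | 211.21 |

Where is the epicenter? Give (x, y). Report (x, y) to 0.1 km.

Circle about each station: (x − 108.1)² + (y + 28.6)² = 121.30²; (x − 23.8)² + (y − 24.2)² = 80.44²; (x − 71.6)² + (y + 123.6)² = 211.21².
Subtracting pairs of circle equations eliminates x²+y² and gives linear equations (the radical axes):
-168.6 x + 105.6 y = -3108.39
-73.0 x − 190.0 y = -21996.02
Solving the 2×2 system: x ≈ 73.3, y ≈ 87.6 km.

(73.3, 87.6)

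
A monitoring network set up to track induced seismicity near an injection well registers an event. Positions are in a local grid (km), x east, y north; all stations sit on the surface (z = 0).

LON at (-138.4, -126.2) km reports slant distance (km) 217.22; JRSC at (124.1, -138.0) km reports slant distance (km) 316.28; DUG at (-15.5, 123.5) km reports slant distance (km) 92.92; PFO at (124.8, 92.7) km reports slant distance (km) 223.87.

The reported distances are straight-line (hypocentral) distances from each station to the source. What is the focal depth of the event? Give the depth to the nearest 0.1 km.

z ≈ 20.9 km

Each station gives a sphere (x−x_i)² + (y−y_i)² + z² = d_i² (stations at z=0).
Subtracting the LON sphere from JRSC and DUG: z² cancels, leaving linear equations in x and y:
525.0 x − 23.6 y = -53484.70
245.8 x + 499.4 y = 18961.90
Solving: x ≈ -98.001, y ≈ 86.204 km (keep extra digits for the depth step; rounded: -98.0, 86.2).
Then from the LON sphere: z² = 217.22² − (x + 138.4)² − (y + 126.2)² with x = -98.001, y = 86.204, so z ≈ 20.904 ≈ 20.9 km.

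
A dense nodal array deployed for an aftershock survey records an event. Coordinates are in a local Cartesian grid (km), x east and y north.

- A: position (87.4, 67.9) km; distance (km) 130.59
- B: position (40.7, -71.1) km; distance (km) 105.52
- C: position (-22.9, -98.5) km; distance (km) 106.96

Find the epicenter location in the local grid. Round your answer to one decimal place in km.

Circle about each station: (x − 87.4)² + (y − 67.9)² = 130.59²; (x − 40.7)² + (y + 71.1)² = 105.52²; (x + 22.9)² + (y + 98.5)² = 106.96².
Subtracting pairs of circle equations eliminates x²+y² and gives linear equations (the radical axes):
-93.4 x − 278.0 y = 381.81
-220.6 x − 332.8 y = 3590.80
Solving the 2×2 system: x ≈ -28.8, y ≈ 8.3 km.
Check against A (with the unrounded x, y): √((x − 87.4)²+(y − 67.9)²) = 130.60 ≈ 130.59 km. ✓

(-28.8, 8.3)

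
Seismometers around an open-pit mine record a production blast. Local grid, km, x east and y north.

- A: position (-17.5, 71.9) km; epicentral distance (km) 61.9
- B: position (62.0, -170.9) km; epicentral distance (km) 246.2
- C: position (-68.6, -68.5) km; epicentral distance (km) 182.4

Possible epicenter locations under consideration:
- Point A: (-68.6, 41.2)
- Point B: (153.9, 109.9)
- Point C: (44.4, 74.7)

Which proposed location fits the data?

For each candidate, compare |candidate − station| to the reported distance:
Point A: residuals A 2.3, B 2.9, C 72.7 → max 72.7 km
Point B: residuals A 113.7, B 49.3, C 102.8 → max 113.7 km
Point C: residuals A 0.1, B 0.0, C 0.0 → max 0.1 km
Only Point C has all residuals ≈ 0.

Point C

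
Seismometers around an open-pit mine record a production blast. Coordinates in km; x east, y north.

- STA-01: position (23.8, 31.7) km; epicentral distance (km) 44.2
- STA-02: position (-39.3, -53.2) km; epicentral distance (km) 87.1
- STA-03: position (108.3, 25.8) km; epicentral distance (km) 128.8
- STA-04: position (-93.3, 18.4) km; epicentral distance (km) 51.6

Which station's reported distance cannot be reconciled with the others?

STA-04

Solve using three stations at a time. Using STA-01, STA-02, STA-03 (subtract circle equations pairwise → linear system) gives (x, y) ≈ (-20.3, 31.8).
Distances from that point to each station vs reported:
  STA-01: calculated 44.1 vs reported 44.2 → residual 0.1 km
  STA-02: calculated 87.1 vs reported 87.1 → residual 0.0 km
  STA-03: calculated 128.8 vs reported 128.8 → residual 0.0 km
  STA-04: calculated 74.2 vs reported 51.6 → residual 22.6 km
STA-01, STA-02, STA-03 are mutually consistent (residuals ≈ 0); STA-04 is off by 22.6 km.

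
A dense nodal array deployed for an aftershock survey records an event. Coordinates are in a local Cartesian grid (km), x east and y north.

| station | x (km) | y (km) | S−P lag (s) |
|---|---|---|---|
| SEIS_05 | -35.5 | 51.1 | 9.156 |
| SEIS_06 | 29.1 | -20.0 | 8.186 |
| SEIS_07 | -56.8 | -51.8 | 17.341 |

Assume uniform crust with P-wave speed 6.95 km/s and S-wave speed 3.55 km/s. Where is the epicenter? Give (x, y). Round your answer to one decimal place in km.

(29.9, 39.4)

Distance from S−P lag: d = Δt · v_P v_S / (v_P − v_S) = Δt · (6.95·3.55)/(6.95−3.55) ≈ 7.2566·Δt.
So d_SEIS_05 = 66.44, d_SEIS_06 = 59.40, d_SEIS_07 = 125.84 km.
Circle about each station: (x + 35.5)² + (y − 51.1)² = 66.44²; (x − 29.1)² + (y + 20.0)² = 59.40²; (x + 56.8)² + (y + 51.8)² = 125.84².
Subtracting the SEIS_05 equation from the SEIS_06 and SEIS_07 equations removes the quadratic terms:
129.2 x − 142.2 y = -1738.74
-42.6 x − 205.8 y = -9383.41
Solving the 2×2 system: x ≈ 29.9, y ≈ 39.4 km.
Check against SEIS_05 (with the unrounded x, y): √((x + 35.5)²+(y − 51.1)²) = 66.45 ≈ 66.44 km. ✓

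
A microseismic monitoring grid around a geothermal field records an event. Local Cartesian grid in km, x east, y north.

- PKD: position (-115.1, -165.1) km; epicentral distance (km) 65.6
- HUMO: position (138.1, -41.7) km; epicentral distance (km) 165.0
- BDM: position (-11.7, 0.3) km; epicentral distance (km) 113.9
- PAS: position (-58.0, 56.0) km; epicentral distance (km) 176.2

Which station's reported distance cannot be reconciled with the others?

Solve using three stations at a time. Using HUMO, BDM, PAS (subtract circle equations pairwise → linear system) gives (x, y) ≈ (-10.5, -113.8).
Distances from that point to each station vs reported:
  PKD: calculated 116.5 vs reported 65.6 → residual 50.9 km
  HUMO: calculated 165.2 vs reported 165.0 → residual 0.2 km
  BDM: calculated 114.1 vs reported 113.9 → residual 0.2 km
  PAS: calculated 176.4 vs reported 176.2 → residual 0.2 km
HUMO, BDM, PAS are mutually consistent (residuals ≈ 0); PKD is off by 50.9 km.

PKD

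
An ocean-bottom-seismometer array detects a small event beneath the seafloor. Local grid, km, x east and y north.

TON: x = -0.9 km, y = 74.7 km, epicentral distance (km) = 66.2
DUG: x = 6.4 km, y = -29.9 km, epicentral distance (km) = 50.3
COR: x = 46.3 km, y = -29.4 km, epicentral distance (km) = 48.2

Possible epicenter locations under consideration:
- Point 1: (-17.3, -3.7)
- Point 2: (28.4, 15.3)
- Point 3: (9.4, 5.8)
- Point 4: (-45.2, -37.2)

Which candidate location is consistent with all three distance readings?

For each candidate, compare |candidate − station| to the reported distance:
Point 1: residuals TON 13.9, DUG 15.0, COR 20.4 → max 20.4 km
Point 2: residuals TON 0.0, DUG 0.0, COR 0.0 → max 0.0 km
Point 3: residuals TON 3.5, DUG 14.5, COR 2.8 → max 14.5 km
Point 4: residuals TON 54.1, DUG 1.8, COR 43.6 → max 54.1 km
Only Point 2 has all residuals ≈ 0.

Point 2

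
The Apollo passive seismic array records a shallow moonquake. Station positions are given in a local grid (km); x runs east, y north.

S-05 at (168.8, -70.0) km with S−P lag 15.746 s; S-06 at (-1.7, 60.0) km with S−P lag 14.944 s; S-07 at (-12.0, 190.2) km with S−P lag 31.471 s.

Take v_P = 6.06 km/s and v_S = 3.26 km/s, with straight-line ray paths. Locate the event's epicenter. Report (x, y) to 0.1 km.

x ≈ 72.1 km, y ≈ -15.3 km

Distance from S−P lag: d = Δt · v_P v_S / (v_P − v_S) = Δt · (6.06·3.26)/(6.06−3.26) ≈ 7.0556·Δt.
So d_S-05 = 111.10, d_S-06 = 105.44, d_S-07 = 222.05 km.
Circle about each station: (x − 168.8)² + (y + 70.0)² = 111.10²; (x + 1.7)² + (y − 60.0)² = 105.44²; (x + 12.0)² + (y − 190.2)² = 222.05².
Subtracting the S-05 equation from the S-06 and S-07 equations removes the quadratic terms:
-341.0 x + 260.0 y = -28564.93
-361.6 x + 520.4 y = -34036.39
Solving the 2×2 system: x ≈ 72.1, y ≈ -15.3 km.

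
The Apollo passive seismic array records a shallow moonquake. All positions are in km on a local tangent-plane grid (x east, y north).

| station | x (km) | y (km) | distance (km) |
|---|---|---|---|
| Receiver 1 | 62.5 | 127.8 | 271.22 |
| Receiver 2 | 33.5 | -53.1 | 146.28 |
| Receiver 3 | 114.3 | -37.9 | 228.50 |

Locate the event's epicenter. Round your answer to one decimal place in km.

x ≈ -110.0 km, y ≈ -81.5 km

Circle about each station: (x − 62.5)² + (y − 127.8)² = 271.22²; (x − 33.5)² + (y + 53.1)² = 146.28²; (x − 114.3)² + (y + 37.9)² = 228.50².
Subtracting the Receiver 1 equation from the Receiver 2 and Receiver 3 equations removes the quadratic terms:
-58.0 x − 361.8 y = 35865.22
103.6 x − 331.4 y = 15609.85
Solving the 2×2 system: x ≈ -110.0, y ≈ -81.5 km.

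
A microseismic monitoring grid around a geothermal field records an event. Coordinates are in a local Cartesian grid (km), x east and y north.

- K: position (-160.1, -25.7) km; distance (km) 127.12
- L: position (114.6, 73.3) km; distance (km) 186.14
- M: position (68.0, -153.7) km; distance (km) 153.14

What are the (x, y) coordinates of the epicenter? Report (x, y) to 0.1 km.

Circle about each station: (x + 160.1)² + (y + 25.7)² = 127.12²; (x − 114.6)² + (y − 73.3)² = 186.14²; (x − 68.0)² + (y + 153.7)² = 153.14².
Subtracting pairs of circle equations eliminates x²+y² and gives linear equations (the radical axes):
549.4 x + 198.0 y = -26275.06
456.2 x − 256.0 y = -5337.18
Solving the 2×2 system: x ≈ -33.7, y ≈ -39.2 km.

-33.7 km east, -39.2 km north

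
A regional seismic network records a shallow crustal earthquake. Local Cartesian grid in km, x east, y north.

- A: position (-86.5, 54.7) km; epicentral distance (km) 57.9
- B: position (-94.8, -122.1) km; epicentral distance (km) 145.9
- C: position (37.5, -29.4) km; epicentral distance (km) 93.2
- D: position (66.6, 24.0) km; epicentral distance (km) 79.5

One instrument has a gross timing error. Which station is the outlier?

D

Solve using three stations at a time. Using A, B, C (subtract circle equations pairwise → linear system) gives (x, y) ≈ (-44.5, 14.9).
Distances from that point to each station vs reported:
  A: calculated 57.9 vs reported 57.9 → residual 0.0 km
  B: calculated 145.9 vs reported 145.9 → residual 0.0 km
  C: calculated 93.2 vs reported 93.2 → residual 0.0 km
  D: calculated 111.5 vs reported 79.5 → residual 32.0 km
A, B, C are mutually consistent (residuals ≈ 0); D is off by 32.0 km.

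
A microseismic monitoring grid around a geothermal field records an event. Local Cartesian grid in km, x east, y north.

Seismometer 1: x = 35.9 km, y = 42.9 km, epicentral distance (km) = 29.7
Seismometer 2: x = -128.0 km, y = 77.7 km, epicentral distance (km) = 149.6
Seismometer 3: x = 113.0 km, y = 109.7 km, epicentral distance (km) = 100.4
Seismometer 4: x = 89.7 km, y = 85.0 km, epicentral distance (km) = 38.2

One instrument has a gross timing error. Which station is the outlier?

Solve using three stations at a time. Using Seismometer 1, Seismometer 2, Seismometer 3 (subtract circle equations pairwise → linear system) gives (x, y) ≈ (21.3, 68.8).
Distances from that point to each station vs reported:
  Seismometer 1: calculated 29.7 vs reported 29.7 → residual 0.0 km
  Seismometer 2: calculated 149.6 vs reported 149.6 → residual 0.0 km
  Seismometer 3: calculated 100.4 vs reported 100.4 → residual 0.0 km
  Seismometer 4: calculated 70.3 vs reported 38.2 → residual 32.1 km
Seismometer 1, Seismometer 2, Seismometer 3 are mutually consistent (residuals ≈ 0); Seismometer 4 is off by 32.1 km.

Seismometer 4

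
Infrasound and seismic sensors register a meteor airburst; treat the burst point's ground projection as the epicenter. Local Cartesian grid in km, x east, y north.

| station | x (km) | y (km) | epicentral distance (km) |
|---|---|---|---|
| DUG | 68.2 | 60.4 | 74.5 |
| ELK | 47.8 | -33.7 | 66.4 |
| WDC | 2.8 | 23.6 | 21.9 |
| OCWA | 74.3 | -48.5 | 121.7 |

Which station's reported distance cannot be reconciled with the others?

Solve using three stations at a time. Using DUG, WDC, OCWA (subtract circle equations pairwise → linear system) gives (x, y) ≈ (-4.5, 44.2).
Distances from that point to each station vs reported:
  DUG: calculated 74.5 vs reported 74.5 → residual 0.0 km
  ELK: calculated 93.9 vs reported 66.4 → residual 27.5 km
  WDC: calculated 21.9 vs reported 21.9 → residual 0.0 km
  OCWA: calculated 121.7 vs reported 121.7 → residual 0.0 km
DUG, WDC, OCWA are mutually consistent (residuals ≈ 0); ELK is off by 27.5 km.

ELK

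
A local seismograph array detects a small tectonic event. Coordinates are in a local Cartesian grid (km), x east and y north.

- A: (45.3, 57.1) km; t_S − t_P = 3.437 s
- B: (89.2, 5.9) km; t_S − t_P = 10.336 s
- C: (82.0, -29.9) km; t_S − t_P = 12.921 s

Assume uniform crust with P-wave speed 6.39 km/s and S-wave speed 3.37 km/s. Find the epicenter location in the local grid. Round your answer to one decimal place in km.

(25.4, 42.8)

Distance from S−P lag: d = Δt · v_P v_S / (v_P − v_S) = Δt · (6.39·3.37)/(6.39−3.37) ≈ 7.1306·Δt.
So d_A = 24.51, d_B = 73.70, d_C = 92.13 km.
Circle about each station: (x − 45.3)² + (y − 57.1)² = 24.51²; (x − 89.2)² + (y − 5.9)² = 73.70²; (x − 82.0)² + (y + 29.9)² = 92.13².
Subtracting the A equation from the B and C equations removes the quadratic terms:
87.8 x − 102.4 y = -2152.00
73.4 x − 174.0 y = -5581.69
Solving the 2×2 system: x ≈ 25.4, y ≈ 42.8 km.
Check against A (with the unrounded x, y): √((x − 45.3)²+(y − 57.1)²) = 24.51 ≈ 24.51 km. ✓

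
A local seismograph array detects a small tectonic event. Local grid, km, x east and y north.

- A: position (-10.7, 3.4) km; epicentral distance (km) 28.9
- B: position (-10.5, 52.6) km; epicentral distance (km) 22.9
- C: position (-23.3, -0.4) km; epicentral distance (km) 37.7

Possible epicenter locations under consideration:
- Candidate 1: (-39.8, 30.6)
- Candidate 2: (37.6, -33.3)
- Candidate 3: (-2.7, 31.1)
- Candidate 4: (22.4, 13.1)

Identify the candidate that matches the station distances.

For each candidate, compare |candidate − station| to the reported distance:
Candidate 1: residuals A 10.9, B 13.7, C 2.6 → max 13.7 km
Candidate 2: residuals A 31.8, B 75.6, C 31.5 → max 75.6 km
Candidate 3: residuals A 0.1, B 0.0, C 0.1 → max 0.1 km
Candidate 4: residuals A 5.6, B 28.5, C 10.0 → max 28.5 km
Only Candidate 3 has all residuals ≈ 0.

Candidate 3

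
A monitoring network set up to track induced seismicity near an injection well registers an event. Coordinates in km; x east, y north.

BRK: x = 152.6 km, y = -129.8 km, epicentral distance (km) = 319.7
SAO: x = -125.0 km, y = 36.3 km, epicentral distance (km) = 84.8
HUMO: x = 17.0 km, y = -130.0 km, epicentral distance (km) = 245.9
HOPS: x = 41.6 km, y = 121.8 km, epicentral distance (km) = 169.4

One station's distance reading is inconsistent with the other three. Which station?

Solve using three stations at a time. Using BRK, SAO, HUMO (subtract circle equations pairwise → linear system) gives (x, y) ≈ (-69.5, 100.1).
Distances from that point to each station vs reported:
  BRK: calculated 319.7 vs reported 319.7 → residual 0.0 km
  SAO: calculated 84.6 vs reported 84.8 → residual 0.2 km
  HUMO: calculated 245.8 vs reported 245.9 → residual 0.1 km
  HOPS: calculated 113.1 vs reported 169.4 → residual 56.3 km
BRK, SAO, HUMO are mutually consistent (residuals ≈ 0); HOPS is off by 56.3 km.

HOPS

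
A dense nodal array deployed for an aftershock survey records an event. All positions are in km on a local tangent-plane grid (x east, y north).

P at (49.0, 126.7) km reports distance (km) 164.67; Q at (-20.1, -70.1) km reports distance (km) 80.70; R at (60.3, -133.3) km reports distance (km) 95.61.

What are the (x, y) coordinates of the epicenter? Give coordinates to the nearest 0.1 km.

(53.9, -37.9)

Circle about each station: (x − 49.0)² + (y − 126.7)² = 164.67²; (x + 20.1)² + (y + 70.1)² = 80.70²; (x − 60.3)² + (y + 133.3)² = 95.61².
Subtracting the P equation from the Q and R equations removes the quadratic terms:
-138.2 x − 393.6 y = 7467.85
22.6 x − 520.0 y = 20926.03
Solving the 2×2 system: x ≈ 53.9, y ≈ -37.9 km.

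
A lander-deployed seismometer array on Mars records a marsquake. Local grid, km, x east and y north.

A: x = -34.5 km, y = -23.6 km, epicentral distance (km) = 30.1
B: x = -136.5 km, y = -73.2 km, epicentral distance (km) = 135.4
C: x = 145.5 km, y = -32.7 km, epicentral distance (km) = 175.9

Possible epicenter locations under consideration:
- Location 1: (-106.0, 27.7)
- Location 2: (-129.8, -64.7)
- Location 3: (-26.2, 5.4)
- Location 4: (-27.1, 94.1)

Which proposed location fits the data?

For each candidate, compare |candidate − station| to the reported distance:
Location 1: residuals A 57.9, B 30.0, C 82.8 → max 82.8 km
Location 2: residuals A 73.7, B 124.6, C 101.3 → max 124.6 km
Location 3: residuals A 0.1, B 0.0, C 0.0 → max 0.1 km
Location 4: residuals A 87.8, B 64.5, C 38.3 → max 87.8 km
Only Location 3 has all residuals ≈ 0.

Location 3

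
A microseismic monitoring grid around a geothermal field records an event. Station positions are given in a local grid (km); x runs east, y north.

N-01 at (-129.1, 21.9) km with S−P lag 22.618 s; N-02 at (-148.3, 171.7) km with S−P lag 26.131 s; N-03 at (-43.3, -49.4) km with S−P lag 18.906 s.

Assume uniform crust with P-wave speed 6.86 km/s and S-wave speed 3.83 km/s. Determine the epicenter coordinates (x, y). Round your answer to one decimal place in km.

Distance from S−P lag: d = Δt · v_P v_S / (v_P − v_S) = Δt · (6.86·3.83)/(6.86−3.83) ≈ 8.6712·Δt.
So d_N-01 = 196.13, d_N-02 = 226.59, d_N-03 = 163.94 km.
Circle about each station: (x + 129.1)² + (y − 21.9)² = 196.13²; (x + 148.3)² + (y − 171.7)² = 226.59²; (x + 43.3)² + (y + 49.4)² = 163.94².
Subtracting the N-01 equation from the N-02 and N-03 equations removes the quadratic terms:
-38.4 x + 299.6 y = 21451.31
171.6 x − 142.6 y = -1240.52
Solving the 2×2 system: x ≈ 58.5, y ≈ 79.1 km.

(58.5, 79.1)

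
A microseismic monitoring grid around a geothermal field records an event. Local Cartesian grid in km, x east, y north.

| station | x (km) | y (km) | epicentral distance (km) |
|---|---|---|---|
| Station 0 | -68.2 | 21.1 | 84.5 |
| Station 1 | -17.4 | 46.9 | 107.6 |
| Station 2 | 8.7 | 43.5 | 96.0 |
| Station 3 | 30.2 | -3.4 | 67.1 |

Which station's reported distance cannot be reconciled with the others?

Station 1

Solve using three stations at a time. Using Station 0, Station 2, Station 3 (subtract circle equations pairwise → linear system) gives (x, y) ≈ (-19.8, -48.2).
Distances from that point to each station vs reported:
  Station 0: calculated 84.5 vs reported 84.5 → residual 0.0 km
  Station 1: calculated 95.1 vs reported 107.6 → residual 12.5 km
  Station 2: calculated 96.0 vs reported 96.0 → residual 0.0 km
  Station 3: calculated 67.1 vs reported 67.1 → residual 0.0 km
Station 0, Station 2, Station 3 are mutually consistent (residuals ≈ 0); Station 1 is off by 12.5 km.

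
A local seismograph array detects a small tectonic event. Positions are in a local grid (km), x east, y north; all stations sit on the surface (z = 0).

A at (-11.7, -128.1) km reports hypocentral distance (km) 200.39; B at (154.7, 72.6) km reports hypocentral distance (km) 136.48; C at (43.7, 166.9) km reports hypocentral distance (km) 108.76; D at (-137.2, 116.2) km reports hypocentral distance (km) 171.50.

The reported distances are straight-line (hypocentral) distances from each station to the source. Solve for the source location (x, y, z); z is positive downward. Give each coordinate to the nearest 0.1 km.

x ≈ 23.0 km, y ≈ 66.1 km, depth ≈ 35.2 km

Each station gives a sphere (x−x_i)² + (y−y_i)² + z² = d_i² (stations at z=0).
Subtracting the A sphere from B and C: z² cancels, leaving linear equations in x and y:
332.8 x + 401.4 y = 34185.71
110.8 x + 590.0 y = 41546.21
Solving: x ≈ 22.998, y ≈ 66.098 km (keep extra digits for the depth step; rounded: 23.0, 66.1).
Then from the A sphere: z² = 200.39² − (x + 11.7)² − (y + 128.1)² with x = 22.998, y = 66.098, so z ≈ 35.204 ≈ 35.2 km.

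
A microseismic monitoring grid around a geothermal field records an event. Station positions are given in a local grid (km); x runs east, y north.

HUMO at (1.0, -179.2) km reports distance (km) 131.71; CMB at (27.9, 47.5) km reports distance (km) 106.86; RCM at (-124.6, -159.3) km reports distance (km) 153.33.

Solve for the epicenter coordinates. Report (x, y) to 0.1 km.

-18.2 km east, -48.9 km north

Circle about each station: (x − 1.0)² + (y + 179.2)² = 131.71²; (x − 27.9)² + (y − 47.5)² = 106.86²; (x + 124.6)² + (y + 159.3)² = 153.33².
Subtracting the HUMO equation from the CMB and RCM equations removes the quadratic terms:
53.8 x + 453.4 y = -23150.52
-251.2 x + 39.8 y = 2625.45
Solving the 2×2 system: x ≈ -18.2, y ≈ -48.9 km.
Check against HUMO (with the unrounded x, y): √((x − 1.0)²+(y + 179.2)²) = 131.71 ≈ 131.71 km. ✓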